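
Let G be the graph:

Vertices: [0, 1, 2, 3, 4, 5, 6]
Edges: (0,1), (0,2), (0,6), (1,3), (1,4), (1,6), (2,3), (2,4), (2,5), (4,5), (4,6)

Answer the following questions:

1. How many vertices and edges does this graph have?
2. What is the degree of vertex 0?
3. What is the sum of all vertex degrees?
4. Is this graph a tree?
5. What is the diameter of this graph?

Count: 7 vertices, 11 edges.
Vertex 0 has neighbors [1, 2, 6], degree = 3.
Handshaking lemma: 2 * 11 = 22.
A tree on 7 vertices has 6 edges. This graph has 11 edges (5 extra). Not a tree.
Diameter (longest shortest path) = 2.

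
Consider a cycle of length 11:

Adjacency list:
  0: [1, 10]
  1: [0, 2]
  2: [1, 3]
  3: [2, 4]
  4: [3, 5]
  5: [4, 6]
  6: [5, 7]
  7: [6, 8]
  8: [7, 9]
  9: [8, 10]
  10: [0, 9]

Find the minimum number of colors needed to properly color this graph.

This is an odd cycle (C_11). Odd cycles are not bipartite (any 2-coloring forces two adjacent vertices to match), and 3 colors suffice.
Chromatic number = 3.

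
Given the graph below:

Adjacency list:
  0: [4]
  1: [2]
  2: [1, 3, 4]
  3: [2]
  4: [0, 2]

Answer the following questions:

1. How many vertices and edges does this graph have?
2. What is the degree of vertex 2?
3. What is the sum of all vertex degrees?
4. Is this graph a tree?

Count: 5 vertices, 4 edges.
Vertex 2 has neighbors [1, 3, 4], degree = 3.
Handshaking lemma: 2 * 4 = 8.
A graph is a tree iff it is connected and has exactly n-1 edges. This graph is connected (all 5 vertices in one component) and has 5-1 = 4 edges. It is a tree.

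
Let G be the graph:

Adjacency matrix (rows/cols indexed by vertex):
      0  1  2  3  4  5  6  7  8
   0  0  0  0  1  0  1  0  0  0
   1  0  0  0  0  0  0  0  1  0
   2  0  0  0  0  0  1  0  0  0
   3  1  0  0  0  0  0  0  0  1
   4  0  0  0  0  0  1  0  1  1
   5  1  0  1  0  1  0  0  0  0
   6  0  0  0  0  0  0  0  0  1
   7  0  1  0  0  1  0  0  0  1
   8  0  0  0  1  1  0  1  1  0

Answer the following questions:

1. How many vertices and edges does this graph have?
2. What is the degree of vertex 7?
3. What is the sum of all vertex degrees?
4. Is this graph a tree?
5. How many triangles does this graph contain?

Count: 9 vertices, 10 edges.
Vertex 7 has neighbors [1, 4, 8], degree = 3.
Handshaking lemma: 2 * 10 = 20.
A tree on 9 vertices has 8 edges. This graph has 10 edges (2 extra). Not a tree.
Number of triangles = 1.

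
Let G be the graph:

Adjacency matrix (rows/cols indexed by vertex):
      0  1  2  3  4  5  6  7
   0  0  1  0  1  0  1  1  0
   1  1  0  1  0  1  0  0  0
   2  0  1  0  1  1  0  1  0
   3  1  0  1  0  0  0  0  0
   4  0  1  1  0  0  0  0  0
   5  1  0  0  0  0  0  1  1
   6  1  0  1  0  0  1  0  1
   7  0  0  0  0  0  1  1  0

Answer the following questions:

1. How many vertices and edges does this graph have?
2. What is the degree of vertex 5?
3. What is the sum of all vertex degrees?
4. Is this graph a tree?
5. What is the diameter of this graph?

Count: 8 vertices, 12 edges.
Vertex 5 has neighbors [0, 6, 7], degree = 3.
Handshaking lemma: 2 * 12 = 24.
A tree on 8 vertices has 7 edges. This graph has 12 edges (5 extra). Not a tree.
Diameter (longest shortest path) = 3.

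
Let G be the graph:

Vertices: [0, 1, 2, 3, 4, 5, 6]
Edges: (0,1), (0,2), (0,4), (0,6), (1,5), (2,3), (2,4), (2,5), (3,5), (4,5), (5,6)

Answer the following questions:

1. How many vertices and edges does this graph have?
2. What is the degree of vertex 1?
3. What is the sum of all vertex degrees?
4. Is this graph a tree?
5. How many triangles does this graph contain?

Count: 7 vertices, 11 edges.
Vertex 1 has neighbors [0, 5], degree = 2.
Handshaking lemma: 2 * 11 = 22.
A tree on 7 vertices has 6 edges. This graph has 11 edges (5 extra). Not a tree.
Number of triangles = 3.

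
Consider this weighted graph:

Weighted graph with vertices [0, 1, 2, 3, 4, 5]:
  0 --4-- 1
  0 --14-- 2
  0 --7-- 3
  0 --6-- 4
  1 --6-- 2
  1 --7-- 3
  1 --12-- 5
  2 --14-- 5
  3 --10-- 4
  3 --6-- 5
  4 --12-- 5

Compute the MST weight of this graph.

Applying Kruskal's algorithm (sort edges by weight, add if no cycle):
  Add (0,1) w=4
  Add (0,4) w=6
  Add (1,2) w=6
  Add (3,5) w=6
  Add (0,3) w=7
  Skip (1,3) w=7 (creates cycle)
  Skip (3,4) w=10 (creates cycle)
  Skip (1,5) w=12 (creates cycle)
  Skip (4,5) w=12 (creates cycle)
  Skip (0,2) w=14 (creates cycle)
  Skip (2,5) w=14 (creates cycle)
MST weight = 29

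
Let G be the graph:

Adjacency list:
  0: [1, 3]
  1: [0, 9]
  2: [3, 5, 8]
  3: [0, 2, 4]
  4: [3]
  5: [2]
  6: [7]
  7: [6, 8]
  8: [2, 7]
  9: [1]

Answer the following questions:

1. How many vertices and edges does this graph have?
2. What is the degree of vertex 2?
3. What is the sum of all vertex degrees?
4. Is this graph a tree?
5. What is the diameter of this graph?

Count: 10 vertices, 9 edges.
Vertex 2 has neighbors [3, 5, 8], degree = 3.
Handshaking lemma: 2 * 9 = 18.
A graph is a tree iff it is connected and has exactly n-1 edges. This graph is connected (all 10 vertices in one component) and has 10-1 = 9 edges. It is a tree.
Diameter (longest shortest path) = 7.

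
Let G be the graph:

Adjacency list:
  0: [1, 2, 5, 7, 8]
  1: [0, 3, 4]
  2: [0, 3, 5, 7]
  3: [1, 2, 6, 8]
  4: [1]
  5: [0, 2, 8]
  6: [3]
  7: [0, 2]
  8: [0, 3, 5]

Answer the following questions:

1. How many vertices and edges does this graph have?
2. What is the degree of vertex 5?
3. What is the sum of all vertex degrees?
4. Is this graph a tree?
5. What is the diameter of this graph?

Count: 9 vertices, 13 edges.
Vertex 5 has neighbors [0, 2, 8], degree = 3.
Handshaking lemma: 2 * 13 = 26.
A tree on 9 vertices has 8 edges. This graph has 13 edges (5 extra). Not a tree.
Diameter (longest shortest path) = 3.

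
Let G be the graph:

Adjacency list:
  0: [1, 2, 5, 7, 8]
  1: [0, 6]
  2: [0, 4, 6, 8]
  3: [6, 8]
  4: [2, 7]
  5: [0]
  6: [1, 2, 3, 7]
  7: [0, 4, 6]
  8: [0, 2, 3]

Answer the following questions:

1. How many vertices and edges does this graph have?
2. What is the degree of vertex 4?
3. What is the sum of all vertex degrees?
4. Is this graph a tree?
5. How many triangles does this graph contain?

Count: 9 vertices, 13 edges.
Vertex 4 has neighbors [2, 7], degree = 2.
Handshaking lemma: 2 * 13 = 26.
A tree on 9 vertices has 8 edges. This graph has 13 edges (5 extra). Not a tree.
Number of triangles = 1.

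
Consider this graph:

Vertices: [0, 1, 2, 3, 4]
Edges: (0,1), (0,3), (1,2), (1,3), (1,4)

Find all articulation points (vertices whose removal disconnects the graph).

An articulation point is a vertex whose removal disconnects the graph.
Articulation points: [1]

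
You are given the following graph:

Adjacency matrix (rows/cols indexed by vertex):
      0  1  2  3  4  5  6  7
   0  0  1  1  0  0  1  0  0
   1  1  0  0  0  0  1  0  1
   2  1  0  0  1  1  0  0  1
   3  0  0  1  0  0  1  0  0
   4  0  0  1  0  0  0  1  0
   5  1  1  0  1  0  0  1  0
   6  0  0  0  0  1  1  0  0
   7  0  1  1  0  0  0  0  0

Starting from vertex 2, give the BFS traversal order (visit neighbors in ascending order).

BFS from vertex 2 (neighbors processed in ascending order):
Visit order: 2, 0, 3, 4, 7, 1, 5, 6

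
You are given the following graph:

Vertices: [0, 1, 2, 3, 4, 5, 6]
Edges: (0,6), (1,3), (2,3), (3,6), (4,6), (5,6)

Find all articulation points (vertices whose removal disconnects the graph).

An articulation point is a vertex whose removal disconnects the graph.
Articulation points: [3, 6]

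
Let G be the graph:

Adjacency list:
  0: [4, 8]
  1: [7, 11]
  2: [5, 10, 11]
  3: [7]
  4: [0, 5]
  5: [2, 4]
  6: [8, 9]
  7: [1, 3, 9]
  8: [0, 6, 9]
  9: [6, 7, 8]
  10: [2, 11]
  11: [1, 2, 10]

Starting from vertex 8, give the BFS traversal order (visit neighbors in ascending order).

BFS from vertex 8 (neighbors processed in ascending order):
Visit order: 8, 0, 6, 9, 4, 7, 5, 1, 3, 2, 11, 10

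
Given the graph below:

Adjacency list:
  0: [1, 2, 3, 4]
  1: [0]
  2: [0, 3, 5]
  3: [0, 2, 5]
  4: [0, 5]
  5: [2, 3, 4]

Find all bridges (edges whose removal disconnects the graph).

A bridge is an edge whose removal increases the number of connected components.
Bridges found: (0,1)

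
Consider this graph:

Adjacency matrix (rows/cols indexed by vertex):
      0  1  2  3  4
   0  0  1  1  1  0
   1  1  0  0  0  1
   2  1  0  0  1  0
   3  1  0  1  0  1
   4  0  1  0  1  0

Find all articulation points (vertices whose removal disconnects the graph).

No articulation points. The graph is biconnected.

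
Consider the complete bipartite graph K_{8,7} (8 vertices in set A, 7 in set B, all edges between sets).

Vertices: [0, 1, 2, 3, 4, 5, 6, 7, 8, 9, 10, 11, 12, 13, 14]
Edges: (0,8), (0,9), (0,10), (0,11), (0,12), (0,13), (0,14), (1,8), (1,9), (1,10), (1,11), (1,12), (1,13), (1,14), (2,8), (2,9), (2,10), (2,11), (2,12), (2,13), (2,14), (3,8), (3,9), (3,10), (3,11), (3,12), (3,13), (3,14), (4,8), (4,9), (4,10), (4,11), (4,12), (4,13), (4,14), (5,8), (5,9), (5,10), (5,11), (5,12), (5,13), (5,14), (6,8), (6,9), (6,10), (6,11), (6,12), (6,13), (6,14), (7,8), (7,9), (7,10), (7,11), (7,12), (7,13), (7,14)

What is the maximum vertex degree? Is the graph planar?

Set-A vertices have degree 7; set-B vertices have degree 8. Maximum degree = max(8,7) = 8.
K_{8,7} contains K_{3,3} as a subgraph (since both sides have >= 3 vertices); by Kuratowski's theorem it is not planar.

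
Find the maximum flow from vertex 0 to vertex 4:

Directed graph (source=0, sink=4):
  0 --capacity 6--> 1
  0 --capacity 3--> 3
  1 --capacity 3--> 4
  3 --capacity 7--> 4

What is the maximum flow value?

Computing max flow:
  Flow on (0->1): 3/6
  Flow on (0->3): 3/3
  Flow on (1->4): 3/3
  Flow on (3->4): 3/7
Maximum flow = 6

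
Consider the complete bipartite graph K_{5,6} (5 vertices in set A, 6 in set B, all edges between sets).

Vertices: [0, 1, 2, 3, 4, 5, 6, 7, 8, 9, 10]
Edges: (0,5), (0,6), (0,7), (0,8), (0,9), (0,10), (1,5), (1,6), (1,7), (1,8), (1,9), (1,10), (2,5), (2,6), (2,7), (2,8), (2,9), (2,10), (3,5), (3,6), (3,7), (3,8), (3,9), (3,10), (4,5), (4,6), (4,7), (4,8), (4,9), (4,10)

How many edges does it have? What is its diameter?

K_{5,6} has 5 * 6 = 30 edges.
Any vertex reaches any opposite-side vertex in 1 step; same-side vertices reach in 2 steps via any opposite-side vertex.
Diameter = 2.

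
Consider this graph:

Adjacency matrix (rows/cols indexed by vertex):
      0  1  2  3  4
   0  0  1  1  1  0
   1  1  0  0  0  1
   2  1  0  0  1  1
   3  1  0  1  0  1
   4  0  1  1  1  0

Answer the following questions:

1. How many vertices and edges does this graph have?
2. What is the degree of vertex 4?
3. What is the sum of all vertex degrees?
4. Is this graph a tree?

Count: 5 vertices, 7 edges.
Vertex 4 has neighbors [1, 2, 3], degree = 3.
Handshaking lemma: 2 * 7 = 14.
A tree on 5 vertices has 4 edges. This graph has 7 edges (3 extra). Not a tree.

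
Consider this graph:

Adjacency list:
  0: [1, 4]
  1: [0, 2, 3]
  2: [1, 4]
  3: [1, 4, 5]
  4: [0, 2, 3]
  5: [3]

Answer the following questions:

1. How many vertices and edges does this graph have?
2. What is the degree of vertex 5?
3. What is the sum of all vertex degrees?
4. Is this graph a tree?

Count: 6 vertices, 7 edges.
Vertex 5 has neighbors [3], degree = 1.
Handshaking lemma: 2 * 7 = 14.
A tree on 6 vertices has 5 edges. This graph has 7 edges (2 extra). Not a tree.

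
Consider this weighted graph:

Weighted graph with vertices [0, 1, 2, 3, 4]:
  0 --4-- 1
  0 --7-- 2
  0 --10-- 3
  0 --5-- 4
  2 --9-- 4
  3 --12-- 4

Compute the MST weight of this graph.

Applying Kruskal's algorithm (sort edges by weight, add if no cycle):
  Add (0,1) w=4
  Add (0,4) w=5
  Add (0,2) w=7
  Skip (2,4) w=9 (creates cycle)
  Add (0,3) w=10
  Skip (3,4) w=12 (creates cycle)
MST weight = 26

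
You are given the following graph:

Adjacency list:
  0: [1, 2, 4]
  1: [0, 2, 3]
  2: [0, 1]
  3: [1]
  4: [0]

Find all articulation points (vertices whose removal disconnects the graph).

An articulation point is a vertex whose removal disconnects the graph.
Articulation points: [0, 1]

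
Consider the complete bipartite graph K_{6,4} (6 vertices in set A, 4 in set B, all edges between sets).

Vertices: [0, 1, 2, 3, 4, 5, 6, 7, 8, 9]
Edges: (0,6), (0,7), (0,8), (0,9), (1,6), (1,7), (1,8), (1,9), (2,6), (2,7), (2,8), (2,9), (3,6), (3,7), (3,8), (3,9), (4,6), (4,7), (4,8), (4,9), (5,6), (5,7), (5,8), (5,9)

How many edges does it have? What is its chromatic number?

K_{6,4} has 6 * 4 = 24 edges.
Bipartite graphs have chromatic number 2 (color each partition differently).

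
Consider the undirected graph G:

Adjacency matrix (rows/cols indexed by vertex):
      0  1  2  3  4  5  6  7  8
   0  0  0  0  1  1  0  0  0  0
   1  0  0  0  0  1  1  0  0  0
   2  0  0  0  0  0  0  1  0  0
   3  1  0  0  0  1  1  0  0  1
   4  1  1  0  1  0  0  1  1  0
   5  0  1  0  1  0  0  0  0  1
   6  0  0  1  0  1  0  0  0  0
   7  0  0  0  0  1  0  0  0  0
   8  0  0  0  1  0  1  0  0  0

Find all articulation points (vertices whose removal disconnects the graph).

An articulation point is a vertex whose removal disconnects the graph.
Articulation points: [4, 6]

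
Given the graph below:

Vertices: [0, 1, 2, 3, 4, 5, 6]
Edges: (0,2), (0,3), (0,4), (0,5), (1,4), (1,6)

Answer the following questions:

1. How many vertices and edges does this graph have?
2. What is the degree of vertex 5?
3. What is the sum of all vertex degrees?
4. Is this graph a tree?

Count: 7 vertices, 6 edges.
Vertex 5 has neighbors [0], degree = 1.
Handshaking lemma: 2 * 6 = 12.
A graph is a tree iff it is connected and has exactly n-1 edges. This graph is connected (all 7 vertices in one component) and has 7-1 = 6 edges. It is a tree.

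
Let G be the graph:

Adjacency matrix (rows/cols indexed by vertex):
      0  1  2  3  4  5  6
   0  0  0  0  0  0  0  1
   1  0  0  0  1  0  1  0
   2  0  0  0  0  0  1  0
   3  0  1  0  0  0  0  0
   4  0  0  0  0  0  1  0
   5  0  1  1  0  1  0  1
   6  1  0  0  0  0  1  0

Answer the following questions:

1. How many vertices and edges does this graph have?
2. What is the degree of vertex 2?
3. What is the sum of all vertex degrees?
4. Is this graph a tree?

Count: 7 vertices, 6 edges.
Vertex 2 has neighbors [5], degree = 1.
Handshaking lemma: 2 * 6 = 12.
A graph is a tree iff it is connected and has exactly n-1 edges. This graph is connected (all 7 vertices in one component) and has 7-1 = 6 edges. It is a tree.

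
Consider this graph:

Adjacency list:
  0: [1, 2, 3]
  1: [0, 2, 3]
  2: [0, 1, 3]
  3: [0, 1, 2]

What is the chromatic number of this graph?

The graph has a maximum clique of size 4 (lower bound on chromatic number).
A valid 4-coloring: {0: 0, 1: 1, 2: 2, 3: 3}.
Chromatic number = 4.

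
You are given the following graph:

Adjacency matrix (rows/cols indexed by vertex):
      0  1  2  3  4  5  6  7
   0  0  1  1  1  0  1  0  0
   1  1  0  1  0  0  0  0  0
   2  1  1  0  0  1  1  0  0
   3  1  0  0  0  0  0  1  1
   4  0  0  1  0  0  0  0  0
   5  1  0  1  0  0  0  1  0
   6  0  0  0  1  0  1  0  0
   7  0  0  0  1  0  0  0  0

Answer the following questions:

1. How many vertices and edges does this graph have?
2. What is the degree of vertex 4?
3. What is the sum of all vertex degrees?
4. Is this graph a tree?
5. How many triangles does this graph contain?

Count: 8 vertices, 10 edges.
Vertex 4 has neighbors [2], degree = 1.
Handshaking lemma: 2 * 10 = 20.
A tree on 8 vertices has 7 edges. This graph has 10 edges (3 extra). Not a tree.
Number of triangles = 2.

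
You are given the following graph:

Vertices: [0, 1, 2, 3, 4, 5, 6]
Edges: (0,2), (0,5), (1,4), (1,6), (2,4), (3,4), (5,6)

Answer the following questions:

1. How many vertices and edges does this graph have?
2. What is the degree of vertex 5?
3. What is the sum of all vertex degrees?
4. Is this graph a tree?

Count: 7 vertices, 7 edges.
Vertex 5 has neighbors [0, 6], degree = 2.
Handshaking lemma: 2 * 7 = 14.
A tree on 7 vertices has 6 edges. This graph has 7 edges (1 extra). Not a tree.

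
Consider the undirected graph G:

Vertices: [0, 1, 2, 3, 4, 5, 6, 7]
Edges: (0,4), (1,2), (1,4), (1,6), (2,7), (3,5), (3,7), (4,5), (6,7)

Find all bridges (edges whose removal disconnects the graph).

A bridge is an edge whose removal increases the number of connected components.
Bridges found: (0,4)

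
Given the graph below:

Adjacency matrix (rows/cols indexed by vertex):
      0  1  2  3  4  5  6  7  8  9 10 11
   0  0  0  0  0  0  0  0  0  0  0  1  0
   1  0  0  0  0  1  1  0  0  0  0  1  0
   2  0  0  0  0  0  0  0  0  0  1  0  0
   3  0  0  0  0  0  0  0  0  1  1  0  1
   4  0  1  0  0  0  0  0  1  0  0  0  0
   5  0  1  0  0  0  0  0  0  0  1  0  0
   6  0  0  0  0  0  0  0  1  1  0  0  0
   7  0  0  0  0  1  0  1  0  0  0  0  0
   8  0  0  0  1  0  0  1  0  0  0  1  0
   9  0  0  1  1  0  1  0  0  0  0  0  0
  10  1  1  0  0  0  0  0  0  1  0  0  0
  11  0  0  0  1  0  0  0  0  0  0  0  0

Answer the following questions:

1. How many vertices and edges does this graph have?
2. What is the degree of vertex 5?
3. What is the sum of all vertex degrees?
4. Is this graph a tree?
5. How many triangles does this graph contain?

Count: 12 vertices, 13 edges.
Vertex 5 has neighbors [1, 9], degree = 2.
Handshaking lemma: 2 * 13 = 26.
A tree on 12 vertices has 11 edges. This graph has 13 edges (2 extra). Not a tree.
Number of triangles = 0.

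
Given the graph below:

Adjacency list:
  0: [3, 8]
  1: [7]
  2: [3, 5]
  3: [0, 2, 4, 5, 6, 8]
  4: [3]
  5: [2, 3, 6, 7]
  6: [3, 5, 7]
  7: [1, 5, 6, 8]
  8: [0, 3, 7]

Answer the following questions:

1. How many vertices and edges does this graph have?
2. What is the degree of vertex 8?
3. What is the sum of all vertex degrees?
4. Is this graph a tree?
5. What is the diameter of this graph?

Count: 9 vertices, 13 edges.
Vertex 8 has neighbors [0, 3, 7], degree = 3.
Handshaking lemma: 2 * 13 = 26.
A tree on 9 vertices has 8 edges. This graph has 13 edges (5 extra). Not a tree.
Diameter (longest shortest path) = 4.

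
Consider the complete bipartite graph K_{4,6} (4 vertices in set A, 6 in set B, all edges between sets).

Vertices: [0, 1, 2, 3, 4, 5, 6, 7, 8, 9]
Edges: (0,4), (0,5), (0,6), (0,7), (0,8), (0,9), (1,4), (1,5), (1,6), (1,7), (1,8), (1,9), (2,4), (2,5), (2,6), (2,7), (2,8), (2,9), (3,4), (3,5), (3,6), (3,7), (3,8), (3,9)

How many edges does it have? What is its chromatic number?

K_{4,6} has 4 * 6 = 24 edges.
Bipartite graphs have chromatic number 2 (color each partition differently).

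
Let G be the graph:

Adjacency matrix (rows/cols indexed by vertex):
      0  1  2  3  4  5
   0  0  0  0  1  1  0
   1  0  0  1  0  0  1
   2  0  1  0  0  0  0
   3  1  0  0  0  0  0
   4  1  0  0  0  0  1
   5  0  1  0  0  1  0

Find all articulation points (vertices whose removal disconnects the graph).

An articulation point is a vertex whose removal disconnects the graph.
Articulation points: [0, 1, 4, 5]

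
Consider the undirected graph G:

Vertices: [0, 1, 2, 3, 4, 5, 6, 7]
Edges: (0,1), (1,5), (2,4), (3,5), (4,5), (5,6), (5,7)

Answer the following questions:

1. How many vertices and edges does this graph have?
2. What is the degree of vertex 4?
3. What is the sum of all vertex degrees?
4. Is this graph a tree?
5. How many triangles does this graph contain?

Count: 8 vertices, 7 edges.
Vertex 4 has neighbors [2, 5], degree = 2.
Handshaking lemma: 2 * 7 = 14.
A graph is a tree iff it is connected and has exactly n-1 edges. This graph is connected (all 8 vertices in one component) and has 8-1 = 7 edges. It is a tree.
Number of triangles = 0.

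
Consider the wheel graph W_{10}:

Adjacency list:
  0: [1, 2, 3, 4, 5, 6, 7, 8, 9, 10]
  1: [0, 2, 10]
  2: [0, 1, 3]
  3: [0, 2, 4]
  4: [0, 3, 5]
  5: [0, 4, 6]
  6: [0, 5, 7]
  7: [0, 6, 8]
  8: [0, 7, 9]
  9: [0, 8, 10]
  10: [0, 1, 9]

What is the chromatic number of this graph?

W_{10} = C_{10} plus a hub adjacent to every cycle vertex.
The outer cycle needs 2 colors (even cycle); the hub is adjacent to all of them so needs a fresh color.
Chromatic number = 2 + 1 = 3.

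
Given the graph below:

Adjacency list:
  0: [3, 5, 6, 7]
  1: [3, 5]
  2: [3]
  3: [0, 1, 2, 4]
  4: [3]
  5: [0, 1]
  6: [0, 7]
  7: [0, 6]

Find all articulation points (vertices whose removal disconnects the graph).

An articulation point is a vertex whose removal disconnects the graph.
Articulation points: [0, 3]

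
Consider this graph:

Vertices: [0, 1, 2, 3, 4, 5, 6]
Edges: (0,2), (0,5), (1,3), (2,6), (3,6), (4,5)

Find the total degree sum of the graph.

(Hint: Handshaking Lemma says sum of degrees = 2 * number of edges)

Count edges: 6 edges.
By Handshaking Lemma: sum of degrees = 2 * 6 = 12.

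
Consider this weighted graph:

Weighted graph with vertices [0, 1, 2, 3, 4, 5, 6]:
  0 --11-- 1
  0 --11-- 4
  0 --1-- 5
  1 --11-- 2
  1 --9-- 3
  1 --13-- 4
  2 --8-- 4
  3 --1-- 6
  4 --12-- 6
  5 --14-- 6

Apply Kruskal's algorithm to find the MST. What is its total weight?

Applying Kruskal's algorithm (sort edges by weight, add if no cycle):
  Add (0,5) w=1
  Add (3,6) w=1
  Add (2,4) w=8
  Add (1,3) w=9
  Add (0,1) w=11
  Add (0,4) w=11
  Skip (1,2) w=11 (creates cycle)
  Skip (4,6) w=12 (creates cycle)
  Skip (1,4) w=13 (creates cycle)
  Skip (5,6) w=14 (creates cycle)
MST weight = 41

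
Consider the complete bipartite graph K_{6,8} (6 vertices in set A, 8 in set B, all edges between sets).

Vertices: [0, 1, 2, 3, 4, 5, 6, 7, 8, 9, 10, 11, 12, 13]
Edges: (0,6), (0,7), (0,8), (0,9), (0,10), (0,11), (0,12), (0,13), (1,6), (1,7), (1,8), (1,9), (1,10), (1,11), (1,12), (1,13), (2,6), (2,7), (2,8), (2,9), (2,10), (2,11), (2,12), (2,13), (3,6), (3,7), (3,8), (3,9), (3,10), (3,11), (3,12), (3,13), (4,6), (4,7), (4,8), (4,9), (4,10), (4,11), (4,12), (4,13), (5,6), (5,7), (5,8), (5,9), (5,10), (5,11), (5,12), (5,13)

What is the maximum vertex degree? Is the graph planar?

Set-A vertices have degree 8; set-B vertices have degree 6. Maximum degree = max(6,8) = 8.
K_{6,8} contains K_{3,3} as a subgraph (since both sides have >= 3 vertices); by Kuratowski's theorem it is not planar.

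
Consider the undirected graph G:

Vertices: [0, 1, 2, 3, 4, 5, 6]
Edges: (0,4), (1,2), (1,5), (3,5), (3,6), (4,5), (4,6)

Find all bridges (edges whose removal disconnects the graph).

A bridge is an edge whose removal increases the number of connected components.
Bridges found: (0,4), (1,2), (1,5)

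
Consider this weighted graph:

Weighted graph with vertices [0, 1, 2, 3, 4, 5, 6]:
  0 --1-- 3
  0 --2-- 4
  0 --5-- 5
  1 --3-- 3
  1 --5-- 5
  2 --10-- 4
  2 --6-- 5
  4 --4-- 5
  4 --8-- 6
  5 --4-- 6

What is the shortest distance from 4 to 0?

Using Dijkstra's algorithm from vertex 4:
Shortest path: 4 -> 0
Total weight: 2 = 2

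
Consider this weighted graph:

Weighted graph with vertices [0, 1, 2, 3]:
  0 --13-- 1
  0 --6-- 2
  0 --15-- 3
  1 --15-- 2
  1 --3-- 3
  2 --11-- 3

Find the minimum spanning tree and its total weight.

Applying Kruskal's algorithm (sort edges by weight, add if no cycle):
  Add (1,3) w=3
  Add (0,2) w=6
  Add (2,3) w=11
  Skip (0,1) w=13 (creates cycle)
  Skip (0,3) w=15 (creates cycle)
  Skip (1,2) w=15 (creates cycle)
MST weight = 20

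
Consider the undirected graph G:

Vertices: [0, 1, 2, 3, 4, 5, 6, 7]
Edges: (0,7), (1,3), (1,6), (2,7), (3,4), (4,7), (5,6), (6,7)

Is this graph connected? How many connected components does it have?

Checking connectivity: the graph has 1 connected component(s).
All vertices are reachable from each other. The graph IS connected.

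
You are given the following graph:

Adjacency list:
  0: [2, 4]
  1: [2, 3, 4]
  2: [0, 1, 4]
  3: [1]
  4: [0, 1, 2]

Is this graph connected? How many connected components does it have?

Checking connectivity: the graph has 1 connected component(s).
All vertices are reachable from each other. The graph IS connected.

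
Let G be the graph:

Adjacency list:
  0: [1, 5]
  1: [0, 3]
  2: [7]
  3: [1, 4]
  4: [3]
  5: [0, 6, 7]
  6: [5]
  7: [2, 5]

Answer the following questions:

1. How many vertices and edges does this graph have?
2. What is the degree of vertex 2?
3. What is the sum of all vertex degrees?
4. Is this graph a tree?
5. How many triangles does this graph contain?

Count: 8 vertices, 7 edges.
Vertex 2 has neighbors [7], degree = 1.
Handshaking lemma: 2 * 7 = 14.
A graph is a tree iff it is connected and has exactly n-1 edges. This graph is connected (all 8 vertices in one component) and has 8-1 = 7 edges. It is a tree.
Number of triangles = 0.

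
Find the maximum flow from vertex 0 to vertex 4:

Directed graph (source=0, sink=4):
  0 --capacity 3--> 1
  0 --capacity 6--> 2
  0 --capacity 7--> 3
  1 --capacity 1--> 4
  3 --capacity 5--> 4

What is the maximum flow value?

Computing max flow:
  Flow on (0->1): 1/3
  Flow on (0->3): 5/7
  Flow on (1->4): 1/1
  Flow on (3->4): 5/5
Maximum flow = 6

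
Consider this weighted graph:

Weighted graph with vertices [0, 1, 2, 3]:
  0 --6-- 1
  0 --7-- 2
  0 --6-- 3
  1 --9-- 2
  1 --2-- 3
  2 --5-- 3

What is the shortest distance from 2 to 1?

Using Dijkstra's algorithm from vertex 2:
Shortest path: 2 -> 3 -> 1
Total weight: 5 + 2 = 7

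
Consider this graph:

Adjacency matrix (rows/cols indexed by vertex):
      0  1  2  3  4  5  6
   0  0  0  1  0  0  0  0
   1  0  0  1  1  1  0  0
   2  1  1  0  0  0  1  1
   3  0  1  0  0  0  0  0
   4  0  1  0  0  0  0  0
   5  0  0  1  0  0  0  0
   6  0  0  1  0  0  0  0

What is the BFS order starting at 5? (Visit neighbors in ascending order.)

BFS from vertex 5 (neighbors processed in ascending order):
Visit order: 5, 2, 0, 1, 6, 3, 4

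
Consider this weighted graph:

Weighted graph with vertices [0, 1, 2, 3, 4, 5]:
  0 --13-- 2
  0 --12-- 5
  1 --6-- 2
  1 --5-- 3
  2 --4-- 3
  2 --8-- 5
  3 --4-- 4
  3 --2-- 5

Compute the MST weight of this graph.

Applying Kruskal's algorithm (sort edges by weight, add if no cycle):
  Add (3,5) w=2
  Add (2,3) w=4
  Add (3,4) w=4
  Add (1,3) w=5
  Skip (1,2) w=6 (creates cycle)
  Skip (2,5) w=8 (creates cycle)
  Add (0,5) w=12
  Skip (0,2) w=13 (creates cycle)
MST weight = 27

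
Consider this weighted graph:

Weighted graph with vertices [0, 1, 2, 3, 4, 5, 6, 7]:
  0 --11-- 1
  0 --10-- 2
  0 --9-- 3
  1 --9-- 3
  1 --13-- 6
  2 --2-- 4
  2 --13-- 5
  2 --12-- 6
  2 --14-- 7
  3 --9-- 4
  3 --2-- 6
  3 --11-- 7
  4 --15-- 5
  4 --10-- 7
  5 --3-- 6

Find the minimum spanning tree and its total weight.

Applying Kruskal's algorithm (sort edges by weight, add if no cycle):
  Add (2,4) w=2
  Add (3,6) w=2
  Add (5,6) w=3
  Add (0,3) w=9
  Add (1,3) w=9
  Add (3,4) w=9
  Skip (0,2) w=10 (creates cycle)
  Add (4,7) w=10
  Skip (0,1) w=11 (creates cycle)
  Skip (3,7) w=11 (creates cycle)
  Skip (2,6) w=12 (creates cycle)
  Skip (1,6) w=13 (creates cycle)
  Skip (2,5) w=13 (creates cycle)
  Skip (2,7) w=14 (creates cycle)
  Skip (4,5) w=15 (creates cycle)
MST weight = 44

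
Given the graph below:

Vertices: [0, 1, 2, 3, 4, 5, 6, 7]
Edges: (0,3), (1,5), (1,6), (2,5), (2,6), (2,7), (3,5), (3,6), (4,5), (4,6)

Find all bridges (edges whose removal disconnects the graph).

A bridge is an edge whose removal increases the number of connected components.
Bridges found: (0,3), (2,7)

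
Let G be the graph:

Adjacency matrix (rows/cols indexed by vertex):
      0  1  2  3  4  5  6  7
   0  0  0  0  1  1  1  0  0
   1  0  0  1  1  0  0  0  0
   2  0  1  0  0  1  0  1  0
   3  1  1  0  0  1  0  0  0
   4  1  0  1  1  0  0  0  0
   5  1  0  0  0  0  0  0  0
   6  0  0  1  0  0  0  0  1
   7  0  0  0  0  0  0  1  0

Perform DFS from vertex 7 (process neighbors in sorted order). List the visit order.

DFS from vertex 7 (neighbors processed in ascending order):
Visit order: 7, 6, 2, 1, 3, 0, 4, 5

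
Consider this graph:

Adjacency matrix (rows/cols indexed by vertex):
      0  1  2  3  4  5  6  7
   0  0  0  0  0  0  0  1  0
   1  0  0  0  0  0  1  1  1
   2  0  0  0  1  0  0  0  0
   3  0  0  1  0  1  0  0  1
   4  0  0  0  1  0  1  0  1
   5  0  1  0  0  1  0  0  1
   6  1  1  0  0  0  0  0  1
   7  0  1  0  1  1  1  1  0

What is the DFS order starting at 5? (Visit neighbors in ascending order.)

DFS from vertex 5 (neighbors processed in ascending order):
Visit order: 5, 1, 6, 0, 7, 3, 2, 4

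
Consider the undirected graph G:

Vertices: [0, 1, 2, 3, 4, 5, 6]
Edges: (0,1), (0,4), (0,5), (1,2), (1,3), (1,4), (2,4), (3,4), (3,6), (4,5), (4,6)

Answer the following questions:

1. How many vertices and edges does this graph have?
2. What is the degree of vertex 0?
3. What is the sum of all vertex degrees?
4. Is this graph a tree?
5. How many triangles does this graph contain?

Count: 7 vertices, 11 edges.
Vertex 0 has neighbors [1, 4, 5], degree = 3.
Handshaking lemma: 2 * 11 = 22.
A tree on 7 vertices has 6 edges. This graph has 11 edges (5 extra). Not a tree.
Number of triangles = 5.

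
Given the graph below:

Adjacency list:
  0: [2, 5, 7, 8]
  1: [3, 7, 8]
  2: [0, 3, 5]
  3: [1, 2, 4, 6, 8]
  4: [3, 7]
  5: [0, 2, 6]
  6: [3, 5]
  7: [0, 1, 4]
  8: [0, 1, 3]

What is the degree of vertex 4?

Vertex 4 has neighbors [3, 7], so deg(4) = 2.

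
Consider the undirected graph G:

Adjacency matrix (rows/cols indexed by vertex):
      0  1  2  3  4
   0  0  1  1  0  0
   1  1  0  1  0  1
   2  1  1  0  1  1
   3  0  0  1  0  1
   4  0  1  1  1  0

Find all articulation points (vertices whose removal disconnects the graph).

No articulation points. The graph is biconnected.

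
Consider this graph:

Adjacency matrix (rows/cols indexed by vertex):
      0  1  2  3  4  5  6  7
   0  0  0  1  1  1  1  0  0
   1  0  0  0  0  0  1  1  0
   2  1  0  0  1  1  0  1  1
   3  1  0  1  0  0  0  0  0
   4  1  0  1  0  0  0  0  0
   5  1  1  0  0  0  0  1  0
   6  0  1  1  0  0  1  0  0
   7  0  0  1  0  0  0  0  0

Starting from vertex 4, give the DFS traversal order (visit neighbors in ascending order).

DFS from vertex 4 (neighbors processed in ascending order):
Visit order: 4, 0, 2, 3, 6, 1, 5, 7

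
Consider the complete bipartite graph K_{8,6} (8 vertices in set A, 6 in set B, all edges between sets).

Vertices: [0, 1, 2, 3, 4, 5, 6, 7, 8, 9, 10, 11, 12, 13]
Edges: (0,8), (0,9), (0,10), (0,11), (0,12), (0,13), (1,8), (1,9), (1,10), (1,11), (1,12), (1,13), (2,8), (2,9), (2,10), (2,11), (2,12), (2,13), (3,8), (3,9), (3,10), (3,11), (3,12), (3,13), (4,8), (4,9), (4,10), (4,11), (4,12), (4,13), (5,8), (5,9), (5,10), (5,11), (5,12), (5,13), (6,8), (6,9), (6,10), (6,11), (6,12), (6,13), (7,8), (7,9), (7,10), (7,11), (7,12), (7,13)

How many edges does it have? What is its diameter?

K_{8,6} has 8 * 6 = 48 edges.
Any vertex reaches any opposite-side vertex in 1 step; same-side vertices reach in 2 steps via any opposite-side vertex.
Diameter = 2.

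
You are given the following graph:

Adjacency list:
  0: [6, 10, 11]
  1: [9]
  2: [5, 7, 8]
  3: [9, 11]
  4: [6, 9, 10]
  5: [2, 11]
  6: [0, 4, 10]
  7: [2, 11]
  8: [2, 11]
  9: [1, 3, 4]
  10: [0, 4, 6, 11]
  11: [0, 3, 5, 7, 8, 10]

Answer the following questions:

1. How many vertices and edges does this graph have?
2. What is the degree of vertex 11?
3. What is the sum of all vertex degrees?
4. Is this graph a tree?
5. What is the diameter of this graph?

Count: 12 vertices, 17 edges.
Vertex 11 has neighbors [0, 3, 5, 7, 8, 10], degree = 6.
Handshaking lemma: 2 * 17 = 34.
A tree on 12 vertices has 11 edges. This graph has 17 edges (6 extra). Not a tree.
Diameter (longest shortest path) = 5.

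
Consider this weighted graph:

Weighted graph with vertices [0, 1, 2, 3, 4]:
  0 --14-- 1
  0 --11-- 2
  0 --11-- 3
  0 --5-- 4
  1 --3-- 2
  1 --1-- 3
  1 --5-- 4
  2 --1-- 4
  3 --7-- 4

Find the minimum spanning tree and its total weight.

Applying Kruskal's algorithm (sort edges by weight, add if no cycle):
  Add (1,3) w=1
  Add (2,4) w=1
  Add (1,2) w=3
  Add (0,4) w=5
  Skip (1,4) w=5 (creates cycle)
  Skip (3,4) w=7 (creates cycle)
  Skip (0,2) w=11 (creates cycle)
  Skip (0,3) w=11 (creates cycle)
  Skip (0,1) w=14 (creates cycle)
MST weight = 10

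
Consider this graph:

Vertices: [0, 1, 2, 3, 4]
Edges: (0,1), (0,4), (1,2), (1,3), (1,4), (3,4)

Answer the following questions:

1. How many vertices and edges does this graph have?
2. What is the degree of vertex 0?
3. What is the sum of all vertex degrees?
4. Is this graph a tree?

Count: 5 vertices, 6 edges.
Vertex 0 has neighbors [1, 4], degree = 2.
Handshaking lemma: 2 * 6 = 12.
A tree on 5 vertices has 4 edges. This graph has 6 edges (2 extra). Not a tree.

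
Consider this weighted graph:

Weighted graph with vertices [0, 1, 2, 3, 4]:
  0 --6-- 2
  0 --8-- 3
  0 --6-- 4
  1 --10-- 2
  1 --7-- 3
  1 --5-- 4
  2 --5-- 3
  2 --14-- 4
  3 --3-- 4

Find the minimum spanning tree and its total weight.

Applying Kruskal's algorithm (sort edges by weight, add if no cycle):
  Add (3,4) w=3
  Add (1,4) w=5
  Add (2,3) w=5
  Add (0,2) w=6
  Skip (0,4) w=6 (creates cycle)
  Skip (1,3) w=7 (creates cycle)
  Skip (0,3) w=8 (creates cycle)
  Skip (1,2) w=10 (creates cycle)
  Skip (2,4) w=14 (creates cycle)
MST weight = 19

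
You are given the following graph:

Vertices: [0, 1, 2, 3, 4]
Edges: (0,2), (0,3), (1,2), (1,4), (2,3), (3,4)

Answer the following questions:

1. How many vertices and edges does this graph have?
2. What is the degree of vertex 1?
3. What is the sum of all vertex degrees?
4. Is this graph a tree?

Count: 5 vertices, 6 edges.
Vertex 1 has neighbors [2, 4], degree = 2.
Handshaking lemma: 2 * 6 = 12.
A tree on 5 vertices has 4 edges. This graph has 6 edges (2 extra). Not a tree.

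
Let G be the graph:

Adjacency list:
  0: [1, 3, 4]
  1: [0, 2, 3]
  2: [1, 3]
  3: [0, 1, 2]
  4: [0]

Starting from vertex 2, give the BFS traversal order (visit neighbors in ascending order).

BFS from vertex 2 (neighbors processed in ascending order):
Visit order: 2, 1, 3, 0, 4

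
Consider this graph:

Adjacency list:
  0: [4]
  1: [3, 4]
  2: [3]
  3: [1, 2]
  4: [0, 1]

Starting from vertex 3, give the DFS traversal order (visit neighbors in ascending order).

DFS from vertex 3 (neighbors processed in ascending order):
Visit order: 3, 1, 4, 0, 2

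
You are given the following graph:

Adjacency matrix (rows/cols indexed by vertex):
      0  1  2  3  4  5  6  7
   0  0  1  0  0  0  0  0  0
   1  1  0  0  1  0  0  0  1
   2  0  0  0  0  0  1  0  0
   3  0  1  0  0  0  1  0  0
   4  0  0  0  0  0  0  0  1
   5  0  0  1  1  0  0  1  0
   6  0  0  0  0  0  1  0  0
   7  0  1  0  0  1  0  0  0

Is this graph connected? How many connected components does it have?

Checking connectivity: the graph has 1 connected component(s).
All vertices are reachable from each other. The graph IS connected.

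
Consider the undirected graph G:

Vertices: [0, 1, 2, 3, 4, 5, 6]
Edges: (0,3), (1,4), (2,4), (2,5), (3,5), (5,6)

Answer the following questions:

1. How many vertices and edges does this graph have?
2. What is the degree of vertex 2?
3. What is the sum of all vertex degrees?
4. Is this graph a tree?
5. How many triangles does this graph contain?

Count: 7 vertices, 6 edges.
Vertex 2 has neighbors [4, 5], degree = 2.
Handshaking lemma: 2 * 6 = 12.
A graph is a tree iff it is connected and has exactly n-1 edges. This graph is connected (all 7 vertices in one component) and has 7-1 = 6 edges. It is a tree.
Number of triangles = 0.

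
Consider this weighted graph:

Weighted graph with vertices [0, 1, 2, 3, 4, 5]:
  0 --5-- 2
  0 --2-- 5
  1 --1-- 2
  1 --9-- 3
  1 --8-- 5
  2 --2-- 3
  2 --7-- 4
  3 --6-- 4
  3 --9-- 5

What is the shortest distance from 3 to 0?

Using Dijkstra's algorithm from vertex 3:
Shortest path: 3 -> 2 -> 0
Total weight: 2 + 5 = 7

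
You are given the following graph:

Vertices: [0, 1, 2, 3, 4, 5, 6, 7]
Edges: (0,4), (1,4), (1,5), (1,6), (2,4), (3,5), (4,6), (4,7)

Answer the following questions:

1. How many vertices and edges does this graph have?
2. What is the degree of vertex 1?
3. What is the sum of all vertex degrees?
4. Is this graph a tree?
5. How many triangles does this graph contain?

Count: 8 vertices, 8 edges.
Vertex 1 has neighbors [4, 5, 6], degree = 3.
Handshaking lemma: 2 * 8 = 16.
A tree on 8 vertices has 7 edges. This graph has 8 edges (1 extra). Not a tree.
Number of triangles = 1.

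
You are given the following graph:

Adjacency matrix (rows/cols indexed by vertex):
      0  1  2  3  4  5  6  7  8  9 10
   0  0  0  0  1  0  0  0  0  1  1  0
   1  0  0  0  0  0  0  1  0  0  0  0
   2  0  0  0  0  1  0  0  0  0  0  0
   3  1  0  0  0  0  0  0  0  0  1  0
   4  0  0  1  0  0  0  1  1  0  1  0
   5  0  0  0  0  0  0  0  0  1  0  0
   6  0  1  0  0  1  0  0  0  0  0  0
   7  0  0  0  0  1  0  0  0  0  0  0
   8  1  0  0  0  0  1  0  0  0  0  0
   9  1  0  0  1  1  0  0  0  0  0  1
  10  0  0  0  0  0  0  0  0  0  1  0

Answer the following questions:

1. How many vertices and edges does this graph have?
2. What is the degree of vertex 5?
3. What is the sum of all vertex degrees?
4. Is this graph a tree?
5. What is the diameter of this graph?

Count: 11 vertices, 11 edges.
Vertex 5 has neighbors [8], degree = 1.
Handshaking lemma: 2 * 11 = 22.
A tree on 11 vertices has 10 edges. This graph has 11 edges (1 extra). Not a tree.
Diameter (longest shortest path) = 6.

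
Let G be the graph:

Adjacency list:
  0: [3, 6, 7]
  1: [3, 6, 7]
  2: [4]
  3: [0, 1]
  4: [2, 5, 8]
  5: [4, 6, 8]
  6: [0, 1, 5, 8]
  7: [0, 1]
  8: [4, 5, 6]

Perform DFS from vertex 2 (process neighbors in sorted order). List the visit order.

DFS from vertex 2 (neighbors processed in ascending order):
Visit order: 2, 4, 5, 6, 0, 3, 1, 7, 8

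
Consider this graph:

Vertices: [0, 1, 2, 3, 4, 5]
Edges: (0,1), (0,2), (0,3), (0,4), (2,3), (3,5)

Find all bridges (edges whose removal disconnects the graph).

A bridge is an edge whose removal increases the number of connected components.
Bridges found: (0,1), (0,4), (3,5)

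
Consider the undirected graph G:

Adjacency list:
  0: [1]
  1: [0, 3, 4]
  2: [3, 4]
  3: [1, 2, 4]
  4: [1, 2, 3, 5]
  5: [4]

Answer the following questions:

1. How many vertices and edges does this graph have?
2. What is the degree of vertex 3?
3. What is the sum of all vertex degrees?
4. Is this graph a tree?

Count: 6 vertices, 7 edges.
Vertex 3 has neighbors [1, 2, 4], degree = 3.
Handshaking lemma: 2 * 7 = 14.
A tree on 6 vertices has 5 edges. This graph has 7 edges (2 extra). Not a tree.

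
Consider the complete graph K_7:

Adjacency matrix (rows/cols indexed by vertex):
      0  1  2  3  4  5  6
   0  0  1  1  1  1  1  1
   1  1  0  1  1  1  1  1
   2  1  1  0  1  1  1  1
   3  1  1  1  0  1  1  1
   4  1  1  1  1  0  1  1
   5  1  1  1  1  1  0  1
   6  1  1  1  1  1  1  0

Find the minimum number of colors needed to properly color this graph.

In K_7, every vertex is adjacent to every other vertex.
Each vertex needs a unique color.
Chromatic number = 7.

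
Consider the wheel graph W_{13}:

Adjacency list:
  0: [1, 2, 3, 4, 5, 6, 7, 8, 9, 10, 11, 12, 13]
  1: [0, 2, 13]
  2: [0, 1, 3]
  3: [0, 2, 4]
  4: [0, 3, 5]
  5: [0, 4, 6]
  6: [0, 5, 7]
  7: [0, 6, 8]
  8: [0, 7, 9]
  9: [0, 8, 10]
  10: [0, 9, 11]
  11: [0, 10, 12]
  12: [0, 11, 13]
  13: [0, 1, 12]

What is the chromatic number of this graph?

W_{13} = C_{13} plus a hub adjacent to every cycle vertex.
The outer cycle needs 3 colors (odd cycle); the hub is adjacent to all of them so needs a fresh color.
Chromatic number = 3 + 1 = 4.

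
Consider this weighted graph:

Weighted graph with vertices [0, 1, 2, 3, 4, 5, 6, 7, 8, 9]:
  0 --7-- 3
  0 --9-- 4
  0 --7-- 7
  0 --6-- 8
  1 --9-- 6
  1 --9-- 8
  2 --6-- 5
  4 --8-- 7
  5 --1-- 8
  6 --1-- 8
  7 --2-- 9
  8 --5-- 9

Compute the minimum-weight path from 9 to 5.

Using Dijkstra's algorithm from vertex 9:
Shortest path: 9 -> 8 -> 5
Total weight: 5 + 1 = 6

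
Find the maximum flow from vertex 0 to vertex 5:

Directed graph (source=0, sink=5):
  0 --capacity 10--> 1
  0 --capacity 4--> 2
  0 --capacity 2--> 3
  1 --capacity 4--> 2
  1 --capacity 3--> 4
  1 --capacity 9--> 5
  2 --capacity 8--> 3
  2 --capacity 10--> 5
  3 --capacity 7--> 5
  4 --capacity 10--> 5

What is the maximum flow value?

Computing max flow:
  Flow on (0->1): 10/10
  Flow on (0->2): 4/4
  Flow on (0->3): 2/2
  Flow on (1->2): 1/4
  Flow on (1->5): 9/9
  Flow on (2->5): 5/10
  Flow on (3->5): 2/7
Maximum flow = 16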